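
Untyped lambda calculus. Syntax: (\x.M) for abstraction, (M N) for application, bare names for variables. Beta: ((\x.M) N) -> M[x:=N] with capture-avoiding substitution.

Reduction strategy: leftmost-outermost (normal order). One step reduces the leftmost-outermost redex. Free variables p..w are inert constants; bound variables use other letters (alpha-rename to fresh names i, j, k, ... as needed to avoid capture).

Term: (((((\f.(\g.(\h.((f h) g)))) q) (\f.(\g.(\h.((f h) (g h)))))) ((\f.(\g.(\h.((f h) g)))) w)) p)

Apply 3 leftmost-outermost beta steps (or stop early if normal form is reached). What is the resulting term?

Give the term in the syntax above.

Answer: (((q ((\f.(\g.(\h.((f h) g)))) w)) (\f.(\g.(\h.((f h) (g h)))))) p)

Derivation:
Step 0: (((((\f.(\g.(\h.((f h) g)))) q) (\f.(\g.(\h.((f h) (g h)))))) ((\f.(\g.(\h.((f h) g)))) w)) p)
Step 1: ((((\g.(\h.((q h) g))) (\f.(\g.(\h.((f h) (g h)))))) ((\f.(\g.(\h.((f h) g)))) w)) p)
Step 2: (((\h.((q h) (\f.(\g.(\h.((f h) (g h))))))) ((\f.(\g.(\h.((f h) g)))) w)) p)
Step 3: (((q ((\f.(\g.(\h.((f h) g)))) w)) (\f.(\g.(\h.((f h) (g h)))))) p)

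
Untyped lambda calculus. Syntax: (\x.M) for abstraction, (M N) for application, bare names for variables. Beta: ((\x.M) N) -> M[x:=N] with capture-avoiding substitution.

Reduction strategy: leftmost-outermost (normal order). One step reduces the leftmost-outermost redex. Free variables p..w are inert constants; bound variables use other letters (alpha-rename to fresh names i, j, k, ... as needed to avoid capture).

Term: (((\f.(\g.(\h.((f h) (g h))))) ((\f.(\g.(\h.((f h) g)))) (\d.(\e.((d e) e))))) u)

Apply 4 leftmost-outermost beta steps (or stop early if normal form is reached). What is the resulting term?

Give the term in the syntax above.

Answer: (\h.((\i.(((\d.(\e.((d e) e))) i) h)) (u h)))

Derivation:
Step 0: (((\f.(\g.(\h.((f h) (g h))))) ((\f.(\g.(\h.((f h) g)))) (\d.(\e.((d e) e))))) u)
Step 1: ((\g.(\h.((((\f.(\g.(\h.((f h) g)))) (\d.(\e.((d e) e)))) h) (g h)))) u)
Step 2: (\h.((((\f.(\g.(\h.((f h) g)))) (\d.(\e.((d e) e)))) h) (u h)))
Step 3: (\h.(((\g.(\h.(((\d.(\e.((d e) e))) h) g))) h) (u h)))
Step 4: (\h.((\i.(((\d.(\e.((d e) e))) i) h)) (u h)))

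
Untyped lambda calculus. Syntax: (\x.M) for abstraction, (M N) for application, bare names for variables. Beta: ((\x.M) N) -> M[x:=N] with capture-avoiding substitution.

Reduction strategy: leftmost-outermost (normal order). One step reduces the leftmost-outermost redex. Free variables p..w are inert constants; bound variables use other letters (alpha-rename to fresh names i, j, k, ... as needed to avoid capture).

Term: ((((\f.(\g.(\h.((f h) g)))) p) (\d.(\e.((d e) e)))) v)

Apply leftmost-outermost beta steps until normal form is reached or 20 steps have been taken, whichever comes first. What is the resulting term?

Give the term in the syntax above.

Step 0: ((((\f.(\g.(\h.((f h) g)))) p) (\d.(\e.((d e) e)))) v)
Step 1: (((\g.(\h.((p h) g))) (\d.(\e.((d e) e)))) v)
Step 2: ((\h.((p h) (\d.(\e.((d e) e))))) v)
Step 3: ((p v) (\d.(\e.((d e) e))))

Answer: ((p v) (\d.(\e.((d e) e))))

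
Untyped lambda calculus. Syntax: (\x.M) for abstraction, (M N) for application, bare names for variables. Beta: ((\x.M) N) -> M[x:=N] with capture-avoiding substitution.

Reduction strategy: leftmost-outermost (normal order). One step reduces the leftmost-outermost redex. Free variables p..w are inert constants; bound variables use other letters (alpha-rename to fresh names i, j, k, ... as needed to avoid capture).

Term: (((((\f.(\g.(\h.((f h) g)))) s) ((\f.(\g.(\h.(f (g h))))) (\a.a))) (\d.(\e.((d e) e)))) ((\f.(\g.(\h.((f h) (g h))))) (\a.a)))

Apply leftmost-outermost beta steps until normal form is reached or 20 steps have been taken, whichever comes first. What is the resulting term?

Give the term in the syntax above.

Step 0: (((((\f.(\g.(\h.((f h) g)))) s) ((\f.(\g.(\h.(f (g h))))) (\a.a))) (\d.(\e.((d e) e)))) ((\f.(\g.(\h.((f h) (g h))))) (\a.a)))
Step 1: ((((\g.(\h.((s h) g))) ((\f.(\g.(\h.(f (g h))))) (\a.a))) (\d.(\e.((d e) e)))) ((\f.(\g.(\h.((f h) (g h))))) (\a.a)))
Step 2: (((\h.((s h) ((\f.(\g.(\h.(f (g h))))) (\a.a)))) (\d.(\e.((d e) e)))) ((\f.(\g.(\h.((f h) (g h))))) (\a.a)))
Step 3: (((s (\d.(\e.((d e) e)))) ((\f.(\g.(\h.(f (g h))))) (\a.a))) ((\f.(\g.(\h.((f h) (g h))))) (\a.a)))
Step 4: (((s (\d.(\e.((d e) e)))) (\g.(\h.((\a.a) (g h))))) ((\f.(\g.(\h.((f h) (g h))))) (\a.a)))
Step 5: (((s (\d.(\e.((d e) e)))) (\g.(\h.(g h)))) ((\f.(\g.(\h.((f h) (g h))))) (\a.a)))
Step 6: (((s (\d.(\e.((d e) e)))) (\g.(\h.(g h)))) (\g.(\h.(((\a.a) h) (g h)))))
Step 7: (((s (\d.(\e.((d e) e)))) (\g.(\h.(g h)))) (\g.(\h.(h (g h)))))

Answer: (((s (\d.(\e.((d e) e)))) (\g.(\h.(g h)))) (\g.(\h.(h (g h)))))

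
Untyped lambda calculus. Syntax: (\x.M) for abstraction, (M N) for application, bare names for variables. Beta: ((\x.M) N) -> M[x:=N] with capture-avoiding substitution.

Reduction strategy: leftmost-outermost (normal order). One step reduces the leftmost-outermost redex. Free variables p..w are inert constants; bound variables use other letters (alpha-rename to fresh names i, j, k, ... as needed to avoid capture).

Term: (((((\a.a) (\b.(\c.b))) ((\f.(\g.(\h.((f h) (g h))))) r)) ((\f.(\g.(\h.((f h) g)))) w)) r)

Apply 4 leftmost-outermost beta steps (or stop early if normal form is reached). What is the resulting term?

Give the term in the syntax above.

Answer: ((\g.(\h.((r h) (g h)))) r)

Derivation:
Step 0: (((((\a.a) (\b.(\c.b))) ((\f.(\g.(\h.((f h) (g h))))) r)) ((\f.(\g.(\h.((f h) g)))) w)) r)
Step 1: ((((\b.(\c.b)) ((\f.(\g.(\h.((f h) (g h))))) r)) ((\f.(\g.(\h.((f h) g)))) w)) r)
Step 2: (((\c.((\f.(\g.(\h.((f h) (g h))))) r)) ((\f.(\g.(\h.((f h) g)))) w)) r)
Step 3: (((\f.(\g.(\h.((f h) (g h))))) r) r)
Step 4: ((\g.(\h.((r h) (g h)))) r)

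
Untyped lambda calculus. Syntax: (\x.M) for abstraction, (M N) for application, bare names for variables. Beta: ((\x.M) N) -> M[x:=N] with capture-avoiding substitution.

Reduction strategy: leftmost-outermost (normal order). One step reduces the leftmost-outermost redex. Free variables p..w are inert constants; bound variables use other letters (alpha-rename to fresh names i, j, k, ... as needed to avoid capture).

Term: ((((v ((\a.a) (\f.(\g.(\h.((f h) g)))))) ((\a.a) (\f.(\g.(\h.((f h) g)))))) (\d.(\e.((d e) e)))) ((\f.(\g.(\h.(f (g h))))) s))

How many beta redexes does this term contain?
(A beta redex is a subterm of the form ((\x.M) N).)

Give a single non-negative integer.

Term: ((((v ((\a.a) (\f.(\g.(\h.((f h) g)))))) ((\a.a) (\f.(\g.(\h.((f h) g)))))) (\d.(\e.((d e) e)))) ((\f.(\g.(\h.(f (g h))))) s))
  Redex: ((\a.a) (\f.(\g.(\h.((f h) g)))))
  Redex: ((\a.a) (\f.(\g.(\h.((f h) g)))))
  Redex: ((\f.(\g.(\h.(f (g h))))) s)
Total redexes: 3

Answer: 3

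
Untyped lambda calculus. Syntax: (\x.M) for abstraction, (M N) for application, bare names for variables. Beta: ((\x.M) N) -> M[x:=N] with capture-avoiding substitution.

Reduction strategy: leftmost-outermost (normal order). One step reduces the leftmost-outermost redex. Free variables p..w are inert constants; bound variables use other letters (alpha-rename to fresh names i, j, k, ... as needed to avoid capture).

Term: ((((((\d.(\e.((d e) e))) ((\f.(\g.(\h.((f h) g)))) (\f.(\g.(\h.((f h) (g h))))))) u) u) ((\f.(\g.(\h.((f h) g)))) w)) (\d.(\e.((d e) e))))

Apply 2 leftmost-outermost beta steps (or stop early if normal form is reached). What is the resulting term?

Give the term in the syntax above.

Step 0: ((((((\d.(\e.((d e) e))) ((\f.(\g.(\h.((f h) g)))) (\f.(\g.(\h.((f h) (g h))))))) u) u) ((\f.(\g.(\h.((f h) g)))) w)) (\d.(\e.((d e) e))))
Step 1: (((((\e.((((\f.(\g.(\h.((f h) g)))) (\f.(\g.(\h.((f h) (g h)))))) e) e)) u) u) ((\f.(\g.(\h.((f h) g)))) w)) (\d.(\e.((d e) e))))
Step 2: (((((((\f.(\g.(\h.((f h) g)))) (\f.(\g.(\h.((f h) (g h)))))) u) u) u) ((\f.(\g.(\h.((f h) g)))) w)) (\d.(\e.((d e) e))))

Answer: (((((((\f.(\g.(\h.((f h) g)))) (\f.(\g.(\h.((f h) (g h)))))) u) u) u) ((\f.(\g.(\h.((f h) g)))) w)) (\d.(\e.((d e) e))))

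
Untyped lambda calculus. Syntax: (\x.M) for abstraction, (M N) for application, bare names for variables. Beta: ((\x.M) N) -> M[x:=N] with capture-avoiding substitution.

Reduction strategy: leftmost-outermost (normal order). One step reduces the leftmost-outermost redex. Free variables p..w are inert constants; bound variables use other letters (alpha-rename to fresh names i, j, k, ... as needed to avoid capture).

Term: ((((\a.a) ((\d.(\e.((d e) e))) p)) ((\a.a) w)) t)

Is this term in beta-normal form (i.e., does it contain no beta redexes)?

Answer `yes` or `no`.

Answer: no

Derivation:
Term: ((((\a.a) ((\d.(\e.((d e) e))) p)) ((\a.a) w)) t)
Found 3 beta redex(es).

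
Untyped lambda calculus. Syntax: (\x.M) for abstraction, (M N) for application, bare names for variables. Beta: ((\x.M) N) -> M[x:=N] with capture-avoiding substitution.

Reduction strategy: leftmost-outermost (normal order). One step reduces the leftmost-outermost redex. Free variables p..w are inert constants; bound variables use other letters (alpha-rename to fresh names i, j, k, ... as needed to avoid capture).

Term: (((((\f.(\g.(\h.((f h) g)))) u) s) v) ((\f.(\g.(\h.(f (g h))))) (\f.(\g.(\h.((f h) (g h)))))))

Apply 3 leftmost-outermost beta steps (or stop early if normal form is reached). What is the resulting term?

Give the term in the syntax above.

Step 0: (((((\f.(\g.(\h.((f h) g)))) u) s) v) ((\f.(\g.(\h.(f (g h))))) (\f.(\g.(\h.((f h) (g h)))))))
Step 1: ((((\g.(\h.((u h) g))) s) v) ((\f.(\g.(\h.(f (g h))))) (\f.(\g.(\h.((f h) (g h)))))))
Step 2: (((\h.((u h) s)) v) ((\f.(\g.(\h.(f (g h))))) (\f.(\g.(\h.((f h) (g h)))))))
Step 3: (((u v) s) ((\f.(\g.(\h.(f (g h))))) (\f.(\g.(\h.((f h) (g h)))))))

Answer: (((u v) s) ((\f.(\g.(\h.(f (g h))))) (\f.(\g.(\h.((f h) (g h)))))))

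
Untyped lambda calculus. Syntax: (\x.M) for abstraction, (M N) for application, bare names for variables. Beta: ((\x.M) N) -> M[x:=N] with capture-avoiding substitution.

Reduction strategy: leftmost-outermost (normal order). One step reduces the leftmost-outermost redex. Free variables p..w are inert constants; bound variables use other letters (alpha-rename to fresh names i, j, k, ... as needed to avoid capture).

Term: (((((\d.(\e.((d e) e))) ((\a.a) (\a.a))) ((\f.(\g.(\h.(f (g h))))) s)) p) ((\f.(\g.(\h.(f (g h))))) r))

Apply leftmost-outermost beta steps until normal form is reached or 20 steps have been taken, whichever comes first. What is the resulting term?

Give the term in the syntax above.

Step 0: (((((\d.(\e.((d e) e))) ((\a.a) (\a.a))) ((\f.(\g.(\h.(f (g h))))) s)) p) ((\f.(\g.(\h.(f (g h))))) r))
Step 1: ((((\e.((((\a.a) (\a.a)) e) e)) ((\f.(\g.(\h.(f (g h))))) s)) p) ((\f.(\g.(\h.(f (g h))))) r))
Step 2: ((((((\a.a) (\a.a)) ((\f.(\g.(\h.(f (g h))))) s)) ((\f.(\g.(\h.(f (g h))))) s)) p) ((\f.(\g.(\h.(f (g h))))) r))
Step 3: (((((\a.a) ((\f.(\g.(\h.(f (g h))))) s)) ((\f.(\g.(\h.(f (g h))))) s)) p) ((\f.(\g.(\h.(f (g h))))) r))
Step 4: (((((\f.(\g.(\h.(f (g h))))) s) ((\f.(\g.(\h.(f (g h))))) s)) p) ((\f.(\g.(\h.(f (g h))))) r))
Step 5: ((((\g.(\h.(s (g h)))) ((\f.(\g.(\h.(f (g h))))) s)) p) ((\f.(\g.(\h.(f (g h))))) r))
Step 6: (((\h.(s (((\f.(\g.(\h.(f (g h))))) s) h))) p) ((\f.(\g.(\h.(f (g h))))) r))
Step 7: ((s (((\f.(\g.(\h.(f (g h))))) s) p)) ((\f.(\g.(\h.(f (g h))))) r))
Step 8: ((s ((\g.(\h.(s (g h)))) p)) ((\f.(\g.(\h.(f (g h))))) r))
Step 9: ((s (\h.(s (p h)))) ((\f.(\g.(\h.(f (g h))))) r))
Step 10: ((s (\h.(s (p h)))) (\g.(\h.(r (g h)))))

Answer: ((s (\h.(s (p h)))) (\g.(\h.(r (g h)))))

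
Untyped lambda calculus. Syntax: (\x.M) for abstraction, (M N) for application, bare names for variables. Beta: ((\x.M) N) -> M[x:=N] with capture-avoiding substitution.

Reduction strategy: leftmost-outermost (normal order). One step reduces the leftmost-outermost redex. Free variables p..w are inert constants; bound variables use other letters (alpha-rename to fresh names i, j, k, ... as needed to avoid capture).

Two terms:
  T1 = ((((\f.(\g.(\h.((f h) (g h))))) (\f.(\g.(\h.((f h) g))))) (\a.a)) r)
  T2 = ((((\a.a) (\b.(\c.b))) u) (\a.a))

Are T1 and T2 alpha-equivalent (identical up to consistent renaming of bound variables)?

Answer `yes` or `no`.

Term 1: ((((\f.(\g.(\h.((f h) (g h))))) (\f.(\g.(\h.((f h) g))))) (\a.a)) r)
Term 2: ((((\a.a) (\b.(\c.b))) u) (\a.a))
Alpha-equivalence: compare structure up to binder renaming.
Result: False

Answer: no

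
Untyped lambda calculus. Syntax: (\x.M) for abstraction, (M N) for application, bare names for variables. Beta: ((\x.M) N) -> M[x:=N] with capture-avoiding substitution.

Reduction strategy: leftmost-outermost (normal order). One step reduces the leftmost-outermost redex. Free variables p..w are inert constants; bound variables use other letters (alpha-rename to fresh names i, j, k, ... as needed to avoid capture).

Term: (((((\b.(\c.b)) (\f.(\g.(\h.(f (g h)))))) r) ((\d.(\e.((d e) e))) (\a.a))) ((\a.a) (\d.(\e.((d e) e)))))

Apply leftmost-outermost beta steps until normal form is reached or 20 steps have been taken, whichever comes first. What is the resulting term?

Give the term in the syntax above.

Step 0: (((((\b.(\c.b)) (\f.(\g.(\h.(f (g h)))))) r) ((\d.(\e.((d e) e))) (\a.a))) ((\a.a) (\d.(\e.((d e) e)))))
Step 1: ((((\c.(\f.(\g.(\h.(f (g h)))))) r) ((\d.(\e.((d e) e))) (\a.a))) ((\a.a) (\d.(\e.((d e) e)))))
Step 2: (((\f.(\g.(\h.(f (g h))))) ((\d.(\e.((d e) e))) (\a.a))) ((\a.a) (\d.(\e.((d e) e)))))
Step 3: ((\g.(\h.(((\d.(\e.((d e) e))) (\a.a)) (g h)))) ((\a.a) (\d.(\e.((d e) e)))))
Step 4: (\h.(((\d.(\e.((d e) e))) (\a.a)) (((\a.a) (\d.(\e.((d e) e)))) h)))
Step 5: (\h.((\e.(((\a.a) e) e)) (((\a.a) (\d.(\e.((d e) e)))) h)))
Step 6: (\h.(((\a.a) (((\a.a) (\d.(\e.((d e) e)))) h)) (((\a.a) (\d.(\e.((d e) e)))) h)))
Step 7: (\h.((((\a.a) (\d.(\e.((d e) e)))) h) (((\a.a) (\d.(\e.((d e) e)))) h)))
Step 8: (\h.(((\d.(\e.((d e) e))) h) (((\a.a) (\d.(\e.((d e) e)))) h)))
Step 9: (\h.((\e.((h e) e)) (((\a.a) (\d.(\e.((d e) e)))) h)))
Step 10: (\h.((h (((\a.a) (\d.(\e.((d e) e)))) h)) (((\a.a) (\d.(\e.((d e) e)))) h)))
Step 11: (\h.((h ((\d.(\e.((d e) e))) h)) (((\a.a) (\d.(\e.((d e) e)))) h)))
Step 12: (\h.((h (\e.((h e) e))) (((\a.a) (\d.(\e.((d e) e)))) h)))
Step 13: (\h.((h (\e.((h e) e))) ((\d.(\e.((d e) e))) h)))
Step 14: (\h.((h (\e.((h e) e))) (\e.((h e) e))))

Answer: (\h.((h (\e.((h e) e))) (\e.((h e) e))))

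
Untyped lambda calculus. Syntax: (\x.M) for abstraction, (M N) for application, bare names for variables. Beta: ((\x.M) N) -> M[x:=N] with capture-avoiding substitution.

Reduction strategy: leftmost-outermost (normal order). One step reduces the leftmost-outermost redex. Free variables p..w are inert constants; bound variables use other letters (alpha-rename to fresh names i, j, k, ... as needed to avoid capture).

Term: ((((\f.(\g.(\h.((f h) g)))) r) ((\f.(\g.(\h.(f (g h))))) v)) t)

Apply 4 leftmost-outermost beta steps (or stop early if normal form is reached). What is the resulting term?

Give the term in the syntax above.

Step 0: ((((\f.(\g.(\h.((f h) g)))) r) ((\f.(\g.(\h.(f (g h))))) v)) t)
Step 1: (((\g.(\h.((r h) g))) ((\f.(\g.(\h.(f (g h))))) v)) t)
Step 2: ((\h.((r h) ((\f.(\g.(\h.(f (g h))))) v))) t)
Step 3: ((r t) ((\f.(\g.(\h.(f (g h))))) v))
Step 4: ((r t) (\g.(\h.(v (g h)))))

Answer: ((r t) (\g.(\h.(v (g h)))))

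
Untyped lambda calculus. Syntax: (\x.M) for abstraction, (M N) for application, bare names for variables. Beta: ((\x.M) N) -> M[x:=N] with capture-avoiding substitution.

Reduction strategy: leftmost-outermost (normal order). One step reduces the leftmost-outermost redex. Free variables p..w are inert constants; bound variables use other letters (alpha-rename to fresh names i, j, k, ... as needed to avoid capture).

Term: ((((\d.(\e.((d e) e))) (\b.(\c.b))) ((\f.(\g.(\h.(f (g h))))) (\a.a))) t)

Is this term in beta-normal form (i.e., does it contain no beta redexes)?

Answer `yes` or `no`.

Answer: no

Derivation:
Term: ((((\d.(\e.((d e) e))) (\b.(\c.b))) ((\f.(\g.(\h.(f (g h))))) (\a.a))) t)
Found 2 beta redex(es).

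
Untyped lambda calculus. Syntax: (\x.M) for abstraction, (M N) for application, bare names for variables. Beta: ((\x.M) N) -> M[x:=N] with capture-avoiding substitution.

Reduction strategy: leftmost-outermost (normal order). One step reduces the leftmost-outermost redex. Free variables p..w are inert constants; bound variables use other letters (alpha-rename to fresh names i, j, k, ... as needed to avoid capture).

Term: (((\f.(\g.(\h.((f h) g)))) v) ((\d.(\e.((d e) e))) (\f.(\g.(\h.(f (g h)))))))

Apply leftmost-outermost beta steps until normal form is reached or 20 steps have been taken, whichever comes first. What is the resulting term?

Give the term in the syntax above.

Step 0: (((\f.(\g.(\h.((f h) g)))) v) ((\d.(\e.((d e) e))) (\f.(\g.(\h.(f (g h)))))))
Step 1: ((\g.(\h.((v h) g))) ((\d.(\e.((d e) e))) (\f.(\g.(\h.(f (g h)))))))
Step 2: (\h.((v h) ((\d.(\e.((d e) e))) (\f.(\g.(\h.(f (g h))))))))
Step 3: (\h.((v h) (\e.(((\f.(\g.(\h.(f (g h))))) e) e))))
Step 4: (\h.((v h) (\e.((\g.(\h.(e (g h)))) e))))
Step 5: (\h.((v h) (\e.(\h.(e (e h))))))

Answer: (\h.((v h) (\e.(\h.(e (e h))))))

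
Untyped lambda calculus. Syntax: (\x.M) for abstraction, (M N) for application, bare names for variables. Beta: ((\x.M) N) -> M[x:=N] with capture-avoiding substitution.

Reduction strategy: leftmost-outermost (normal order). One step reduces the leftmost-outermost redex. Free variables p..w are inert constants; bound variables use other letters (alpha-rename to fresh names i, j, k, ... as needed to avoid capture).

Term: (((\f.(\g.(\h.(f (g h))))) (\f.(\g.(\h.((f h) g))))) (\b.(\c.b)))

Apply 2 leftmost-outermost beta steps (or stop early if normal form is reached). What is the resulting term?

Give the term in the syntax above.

Step 0: (((\f.(\g.(\h.(f (g h))))) (\f.(\g.(\h.((f h) g))))) (\b.(\c.b)))
Step 1: ((\g.(\h.((\f.(\g.(\h.((f h) g)))) (g h)))) (\b.(\c.b)))
Step 2: (\h.((\f.(\g.(\h.((f h) g)))) ((\b.(\c.b)) h)))

Answer: (\h.((\f.(\g.(\h.((f h) g)))) ((\b.(\c.b)) h)))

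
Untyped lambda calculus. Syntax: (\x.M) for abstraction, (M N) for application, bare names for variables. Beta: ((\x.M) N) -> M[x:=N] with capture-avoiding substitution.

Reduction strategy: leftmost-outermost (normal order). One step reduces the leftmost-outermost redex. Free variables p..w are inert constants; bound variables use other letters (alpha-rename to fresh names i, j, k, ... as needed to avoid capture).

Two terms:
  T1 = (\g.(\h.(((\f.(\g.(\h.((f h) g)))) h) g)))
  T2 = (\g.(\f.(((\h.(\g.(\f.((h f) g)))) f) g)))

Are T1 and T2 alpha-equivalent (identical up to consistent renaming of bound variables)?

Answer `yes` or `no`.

Term 1: (\g.(\h.(((\f.(\g.(\h.((f h) g)))) h) g)))
Term 2: (\g.(\f.(((\h.(\g.(\f.((h f) g)))) f) g)))
Alpha-equivalence: compare structure up to binder renaming.
Result: True

Answer: yes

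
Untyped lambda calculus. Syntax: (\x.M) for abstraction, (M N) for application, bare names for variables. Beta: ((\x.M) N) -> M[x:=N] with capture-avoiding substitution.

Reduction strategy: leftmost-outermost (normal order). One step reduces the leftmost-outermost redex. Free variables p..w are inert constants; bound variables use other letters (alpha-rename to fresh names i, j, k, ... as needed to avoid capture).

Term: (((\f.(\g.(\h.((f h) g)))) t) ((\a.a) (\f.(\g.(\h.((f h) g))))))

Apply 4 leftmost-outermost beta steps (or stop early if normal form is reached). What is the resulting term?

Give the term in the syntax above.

Step 0: (((\f.(\g.(\h.((f h) g)))) t) ((\a.a) (\f.(\g.(\h.((f h) g))))))
Step 1: ((\g.(\h.((t h) g))) ((\a.a) (\f.(\g.(\h.((f h) g))))))
Step 2: (\h.((t h) ((\a.a) (\f.(\g.(\h.((f h) g)))))))
Step 3: (\h.((t h) (\f.(\g.(\h.((f h) g))))))
Step 4: (normal form reached)

Answer: (\h.((t h) (\f.(\g.(\h.((f h) g))))))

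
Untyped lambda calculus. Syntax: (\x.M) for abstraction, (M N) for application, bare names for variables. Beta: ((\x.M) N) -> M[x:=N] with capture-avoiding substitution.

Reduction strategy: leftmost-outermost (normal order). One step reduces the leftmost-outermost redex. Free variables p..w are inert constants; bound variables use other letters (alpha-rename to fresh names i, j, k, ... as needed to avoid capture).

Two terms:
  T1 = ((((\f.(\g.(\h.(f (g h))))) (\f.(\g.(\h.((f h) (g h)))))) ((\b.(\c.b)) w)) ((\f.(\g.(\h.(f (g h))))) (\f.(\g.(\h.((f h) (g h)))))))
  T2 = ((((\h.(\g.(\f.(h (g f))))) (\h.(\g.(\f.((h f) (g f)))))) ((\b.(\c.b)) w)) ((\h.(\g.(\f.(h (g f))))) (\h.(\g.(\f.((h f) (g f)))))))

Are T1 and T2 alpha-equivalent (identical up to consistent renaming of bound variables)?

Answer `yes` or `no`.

Answer: yes

Derivation:
Term 1: ((((\f.(\g.(\h.(f (g h))))) (\f.(\g.(\h.((f h) (g h)))))) ((\b.(\c.b)) w)) ((\f.(\g.(\h.(f (g h))))) (\f.(\g.(\h.((f h) (g h)))))))
Term 2: ((((\h.(\g.(\f.(h (g f))))) (\h.(\g.(\f.((h f) (g f)))))) ((\b.(\c.b)) w)) ((\h.(\g.(\f.(h (g f))))) (\h.(\g.(\f.((h f) (g f)))))))
Alpha-equivalence: compare structure up to binder renaming.
Result: True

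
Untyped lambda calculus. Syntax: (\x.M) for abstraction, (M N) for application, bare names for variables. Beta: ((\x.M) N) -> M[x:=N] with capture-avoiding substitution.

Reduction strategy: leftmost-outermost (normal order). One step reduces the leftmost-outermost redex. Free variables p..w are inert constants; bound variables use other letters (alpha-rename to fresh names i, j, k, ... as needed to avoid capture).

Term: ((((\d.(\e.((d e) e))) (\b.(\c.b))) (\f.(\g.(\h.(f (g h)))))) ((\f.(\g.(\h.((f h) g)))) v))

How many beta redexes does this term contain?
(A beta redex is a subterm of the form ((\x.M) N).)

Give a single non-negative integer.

Answer: 2

Derivation:
Term: ((((\d.(\e.((d e) e))) (\b.(\c.b))) (\f.(\g.(\h.(f (g h)))))) ((\f.(\g.(\h.((f h) g)))) v))
  Redex: ((\d.(\e.((d e) e))) (\b.(\c.b)))
  Redex: ((\f.(\g.(\h.((f h) g)))) v)
Total redexes: 2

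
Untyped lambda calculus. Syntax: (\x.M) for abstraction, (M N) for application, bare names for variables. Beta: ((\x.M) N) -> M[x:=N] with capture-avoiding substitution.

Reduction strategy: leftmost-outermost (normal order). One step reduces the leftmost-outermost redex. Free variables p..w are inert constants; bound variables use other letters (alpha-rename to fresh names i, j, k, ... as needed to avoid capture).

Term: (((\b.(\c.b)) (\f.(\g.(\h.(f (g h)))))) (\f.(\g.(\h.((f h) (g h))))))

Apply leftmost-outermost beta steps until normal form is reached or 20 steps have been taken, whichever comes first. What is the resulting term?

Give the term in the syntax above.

Answer: (\f.(\g.(\h.(f (g h)))))

Derivation:
Step 0: (((\b.(\c.b)) (\f.(\g.(\h.(f (g h)))))) (\f.(\g.(\h.((f h) (g h))))))
Step 1: ((\c.(\f.(\g.(\h.(f (g h)))))) (\f.(\g.(\h.((f h) (g h))))))
Step 2: (\f.(\g.(\h.(f (g h)))))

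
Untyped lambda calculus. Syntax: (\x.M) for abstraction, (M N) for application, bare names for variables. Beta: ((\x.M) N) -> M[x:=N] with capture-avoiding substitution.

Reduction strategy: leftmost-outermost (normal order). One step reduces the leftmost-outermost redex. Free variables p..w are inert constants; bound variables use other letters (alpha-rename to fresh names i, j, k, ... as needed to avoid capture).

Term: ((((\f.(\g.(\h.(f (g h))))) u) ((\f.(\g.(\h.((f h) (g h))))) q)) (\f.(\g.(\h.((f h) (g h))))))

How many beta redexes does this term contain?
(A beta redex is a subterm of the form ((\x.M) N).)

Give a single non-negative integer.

Term: ((((\f.(\g.(\h.(f (g h))))) u) ((\f.(\g.(\h.((f h) (g h))))) q)) (\f.(\g.(\h.((f h) (g h))))))
  Redex: ((\f.(\g.(\h.(f (g h))))) u)
  Redex: ((\f.(\g.(\h.((f h) (g h))))) q)
Total redexes: 2

Answer: 2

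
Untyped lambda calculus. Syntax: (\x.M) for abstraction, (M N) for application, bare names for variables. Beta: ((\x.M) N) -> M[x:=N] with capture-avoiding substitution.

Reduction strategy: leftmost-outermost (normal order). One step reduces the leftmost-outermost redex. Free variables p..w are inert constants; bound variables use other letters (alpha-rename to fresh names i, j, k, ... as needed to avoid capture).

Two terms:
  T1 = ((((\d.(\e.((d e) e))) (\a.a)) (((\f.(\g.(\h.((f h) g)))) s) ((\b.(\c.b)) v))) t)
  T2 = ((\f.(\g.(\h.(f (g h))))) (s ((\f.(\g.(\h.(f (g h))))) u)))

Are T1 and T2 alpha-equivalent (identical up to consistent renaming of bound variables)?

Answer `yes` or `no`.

Term 1: ((((\d.(\e.((d e) e))) (\a.a)) (((\f.(\g.(\h.((f h) g)))) s) ((\b.(\c.b)) v))) t)
Term 2: ((\f.(\g.(\h.(f (g h))))) (s ((\f.(\g.(\h.(f (g h))))) u)))
Alpha-equivalence: compare structure up to binder renaming.
Result: False

Answer: no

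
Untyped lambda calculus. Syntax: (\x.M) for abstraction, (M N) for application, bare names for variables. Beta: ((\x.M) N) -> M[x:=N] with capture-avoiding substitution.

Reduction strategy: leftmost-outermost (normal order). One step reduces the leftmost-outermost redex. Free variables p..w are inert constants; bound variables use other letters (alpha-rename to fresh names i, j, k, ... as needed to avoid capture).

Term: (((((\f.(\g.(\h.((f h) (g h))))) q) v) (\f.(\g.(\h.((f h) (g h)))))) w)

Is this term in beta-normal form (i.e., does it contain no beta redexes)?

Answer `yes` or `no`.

Term: (((((\f.(\g.(\h.((f h) (g h))))) q) v) (\f.(\g.(\h.((f h) (g h)))))) w)
Found 1 beta redex(es).

Answer: no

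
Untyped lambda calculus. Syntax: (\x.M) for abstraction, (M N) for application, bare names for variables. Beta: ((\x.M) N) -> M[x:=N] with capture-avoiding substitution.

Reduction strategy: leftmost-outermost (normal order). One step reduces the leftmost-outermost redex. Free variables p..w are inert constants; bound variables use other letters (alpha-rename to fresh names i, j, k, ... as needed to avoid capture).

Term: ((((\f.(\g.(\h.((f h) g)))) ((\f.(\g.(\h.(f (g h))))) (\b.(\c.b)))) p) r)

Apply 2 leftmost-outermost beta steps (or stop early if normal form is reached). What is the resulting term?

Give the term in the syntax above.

Step 0: ((((\f.(\g.(\h.((f h) g)))) ((\f.(\g.(\h.(f (g h))))) (\b.(\c.b)))) p) r)
Step 1: (((\g.(\h.((((\f.(\g.(\h.(f (g h))))) (\b.(\c.b))) h) g))) p) r)
Step 2: ((\h.((((\f.(\g.(\h.(f (g h))))) (\b.(\c.b))) h) p)) r)

Answer: ((\h.((((\f.(\g.(\h.(f (g h))))) (\b.(\c.b))) h) p)) r)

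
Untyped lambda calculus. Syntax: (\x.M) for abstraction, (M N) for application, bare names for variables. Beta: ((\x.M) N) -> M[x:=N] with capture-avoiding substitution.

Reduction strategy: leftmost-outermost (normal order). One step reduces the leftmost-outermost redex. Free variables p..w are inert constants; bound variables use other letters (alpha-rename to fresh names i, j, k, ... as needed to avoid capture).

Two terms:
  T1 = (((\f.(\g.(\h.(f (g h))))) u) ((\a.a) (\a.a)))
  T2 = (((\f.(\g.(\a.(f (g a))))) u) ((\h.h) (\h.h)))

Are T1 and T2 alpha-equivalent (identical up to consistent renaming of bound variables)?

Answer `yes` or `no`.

Answer: yes

Derivation:
Term 1: (((\f.(\g.(\h.(f (g h))))) u) ((\a.a) (\a.a)))
Term 2: (((\f.(\g.(\a.(f (g a))))) u) ((\h.h) (\h.h)))
Alpha-equivalence: compare structure up to binder renaming.
Result: True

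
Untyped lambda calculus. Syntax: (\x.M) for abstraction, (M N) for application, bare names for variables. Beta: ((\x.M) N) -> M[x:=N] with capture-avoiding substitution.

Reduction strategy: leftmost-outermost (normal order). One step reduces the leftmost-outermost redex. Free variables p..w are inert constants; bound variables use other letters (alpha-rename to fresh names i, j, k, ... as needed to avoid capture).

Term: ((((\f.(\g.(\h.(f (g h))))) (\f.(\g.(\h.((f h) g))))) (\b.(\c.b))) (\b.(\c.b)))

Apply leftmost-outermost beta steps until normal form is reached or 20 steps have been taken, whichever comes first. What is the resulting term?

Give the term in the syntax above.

Answer: (\g.(\h.(\c.g)))

Derivation:
Step 0: ((((\f.(\g.(\h.(f (g h))))) (\f.(\g.(\h.((f h) g))))) (\b.(\c.b))) (\b.(\c.b)))
Step 1: (((\g.(\h.((\f.(\g.(\h.((f h) g)))) (g h)))) (\b.(\c.b))) (\b.(\c.b)))
Step 2: ((\h.((\f.(\g.(\h.((f h) g)))) ((\b.(\c.b)) h))) (\b.(\c.b)))
Step 3: ((\f.(\g.(\h.((f h) g)))) ((\b.(\c.b)) (\b.(\c.b))))
Step 4: (\g.(\h.((((\b.(\c.b)) (\b.(\c.b))) h) g)))
Step 5: (\g.(\h.(((\c.(\b.(\c.b))) h) g)))
Step 6: (\g.(\h.((\b.(\c.b)) g)))
Step 7: (\g.(\h.(\c.g)))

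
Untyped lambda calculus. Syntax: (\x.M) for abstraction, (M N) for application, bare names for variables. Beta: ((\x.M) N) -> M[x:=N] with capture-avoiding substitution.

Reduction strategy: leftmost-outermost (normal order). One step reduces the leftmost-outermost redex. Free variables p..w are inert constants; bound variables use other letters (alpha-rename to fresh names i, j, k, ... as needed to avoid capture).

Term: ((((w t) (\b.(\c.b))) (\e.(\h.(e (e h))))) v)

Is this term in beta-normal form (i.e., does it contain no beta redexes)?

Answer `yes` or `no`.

Term: ((((w t) (\b.(\c.b))) (\e.(\h.(e (e h))))) v)
No beta redexes found.

Answer: yes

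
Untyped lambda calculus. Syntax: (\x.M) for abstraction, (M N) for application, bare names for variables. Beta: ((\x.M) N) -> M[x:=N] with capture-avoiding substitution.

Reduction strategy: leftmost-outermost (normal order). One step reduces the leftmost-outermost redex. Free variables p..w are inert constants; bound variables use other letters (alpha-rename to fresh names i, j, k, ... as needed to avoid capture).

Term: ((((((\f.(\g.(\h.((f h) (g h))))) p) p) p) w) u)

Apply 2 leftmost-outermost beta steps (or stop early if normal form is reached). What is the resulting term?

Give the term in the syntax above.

Answer: ((((\h.((p h) (p h))) p) w) u)

Derivation:
Step 0: ((((((\f.(\g.(\h.((f h) (g h))))) p) p) p) w) u)
Step 1: (((((\g.(\h.((p h) (g h)))) p) p) w) u)
Step 2: ((((\h.((p h) (p h))) p) w) u)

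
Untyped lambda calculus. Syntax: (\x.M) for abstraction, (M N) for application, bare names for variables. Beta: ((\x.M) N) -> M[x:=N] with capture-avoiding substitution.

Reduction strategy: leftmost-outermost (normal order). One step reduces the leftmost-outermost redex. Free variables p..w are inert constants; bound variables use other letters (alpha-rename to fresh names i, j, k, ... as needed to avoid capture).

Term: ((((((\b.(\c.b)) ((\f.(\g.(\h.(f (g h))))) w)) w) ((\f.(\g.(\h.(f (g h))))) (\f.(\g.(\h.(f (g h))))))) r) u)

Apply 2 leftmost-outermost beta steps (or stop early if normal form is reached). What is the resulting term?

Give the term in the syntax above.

Answer: (((((\f.(\g.(\h.(f (g h))))) w) ((\f.(\g.(\h.(f (g h))))) (\f.(\g.(\h.(f (g h))))))) r) u)

Derivation:
Step 0: ((((((\b.(\c.b)) ((\f.(\g.(\h.(f (g h))))) w)) w) ((\f.(\g.(\h.(f (g h))))) (\f.(\g.(\h.(f (g h))))))) r) u)
Step 1: (((((\c.((\f.(\g.(\h.(f (g h))))) w)) w) ((\f.(\g.(\h.(f (g h))))) (\f.(\g.(\h.(f (g h))))))) r) u)
Step 2: (((((\f.(\g.(\h.(f (g h))))) w) ((\f.(\g.(\h.(f (g h))))) (\f.(\g.(\h.(f (g h))))))) r) u)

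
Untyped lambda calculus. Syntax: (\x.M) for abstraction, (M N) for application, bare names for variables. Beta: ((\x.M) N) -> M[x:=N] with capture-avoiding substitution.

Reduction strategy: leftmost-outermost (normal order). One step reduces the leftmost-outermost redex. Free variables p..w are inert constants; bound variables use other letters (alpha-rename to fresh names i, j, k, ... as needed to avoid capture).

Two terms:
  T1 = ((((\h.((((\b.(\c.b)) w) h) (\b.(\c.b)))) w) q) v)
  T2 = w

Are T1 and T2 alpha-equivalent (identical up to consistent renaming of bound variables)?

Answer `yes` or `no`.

Answer: no

Derivation:
Term 1: ((((\h.((((\b.(\c.b)) w) h) (\b.(\c.b)))) w) q) v)
Term 2: w
Alpha-equivalence: compare structure up to binder renaming.
Result: False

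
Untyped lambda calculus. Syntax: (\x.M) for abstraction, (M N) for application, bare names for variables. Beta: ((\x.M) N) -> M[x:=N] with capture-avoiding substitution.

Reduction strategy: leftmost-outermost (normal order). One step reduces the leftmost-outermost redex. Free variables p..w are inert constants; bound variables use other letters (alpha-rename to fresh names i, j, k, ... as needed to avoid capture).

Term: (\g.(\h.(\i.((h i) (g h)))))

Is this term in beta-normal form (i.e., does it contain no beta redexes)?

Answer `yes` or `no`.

Term: (\g.(\h.(\i.((h i) (g h)))))
No beta redexes found.

Answer: yes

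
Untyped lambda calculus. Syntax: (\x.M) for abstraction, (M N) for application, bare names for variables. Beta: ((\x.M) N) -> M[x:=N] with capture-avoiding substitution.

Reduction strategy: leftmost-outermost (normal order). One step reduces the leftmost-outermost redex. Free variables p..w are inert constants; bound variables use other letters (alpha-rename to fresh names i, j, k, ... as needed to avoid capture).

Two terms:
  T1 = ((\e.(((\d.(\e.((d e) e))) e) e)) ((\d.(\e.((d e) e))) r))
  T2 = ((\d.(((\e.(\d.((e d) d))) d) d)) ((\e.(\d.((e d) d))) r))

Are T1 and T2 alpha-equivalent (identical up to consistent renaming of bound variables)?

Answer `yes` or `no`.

Answer: yes

Derivation:
Term 1: ((\e.(((\d.(\e.((d e) e))) e) e)) ((\d.(\e.((d e) e))) r))
Term 2: ((\d.(((\e.(\d.((e d) d))) d) d)) ((\e.(\d.((e d) d))) r))
Alpha-equivalence: compare structure up to binder renaming.
Result: True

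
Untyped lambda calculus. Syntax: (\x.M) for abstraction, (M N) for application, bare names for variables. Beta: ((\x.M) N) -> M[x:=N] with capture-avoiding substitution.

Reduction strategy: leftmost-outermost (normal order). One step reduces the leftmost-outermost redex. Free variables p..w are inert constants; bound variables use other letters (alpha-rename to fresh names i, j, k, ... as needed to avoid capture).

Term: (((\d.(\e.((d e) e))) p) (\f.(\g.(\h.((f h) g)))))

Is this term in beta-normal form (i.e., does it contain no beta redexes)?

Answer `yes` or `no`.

Answer: no

Derivation:
Term: (((\d.(\e.((d e) e))) p) (\f.(\g.(\h.((f h) g)))))
Found 1 beta redex(es).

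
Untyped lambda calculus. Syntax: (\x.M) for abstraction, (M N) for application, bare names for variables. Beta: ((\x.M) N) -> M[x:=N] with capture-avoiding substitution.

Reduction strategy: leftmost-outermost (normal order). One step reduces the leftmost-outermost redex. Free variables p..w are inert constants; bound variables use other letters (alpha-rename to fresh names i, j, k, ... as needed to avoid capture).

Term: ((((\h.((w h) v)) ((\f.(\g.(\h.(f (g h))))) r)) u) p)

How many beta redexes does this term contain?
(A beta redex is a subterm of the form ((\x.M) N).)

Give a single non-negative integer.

Answer: 2

Derivation:
Term: ((((\h.((w h) v)) ((\f.(\g.(\h.(f (g h))))) r)) u) p)
  Redex: ((\h.((w h) v)) ((\f.(\g.(\h.(f (g h))))) r))
  Redex: ((\f.(\g.(\h.(f (g h))))) r)
Total redexes: 2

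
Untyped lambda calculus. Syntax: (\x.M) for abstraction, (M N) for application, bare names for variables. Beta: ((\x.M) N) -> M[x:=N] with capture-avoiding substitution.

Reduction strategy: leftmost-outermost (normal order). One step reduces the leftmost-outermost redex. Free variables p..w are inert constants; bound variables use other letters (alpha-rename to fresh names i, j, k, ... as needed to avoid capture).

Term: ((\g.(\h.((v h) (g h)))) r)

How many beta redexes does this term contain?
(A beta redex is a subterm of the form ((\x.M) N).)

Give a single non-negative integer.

Answer: 1

Derivation:
Term: ((\g.(\h.((v h) (g h)))) r)
  Redex: ((\g.(\h.((v h) (g h)))) r)
Total redexes: 1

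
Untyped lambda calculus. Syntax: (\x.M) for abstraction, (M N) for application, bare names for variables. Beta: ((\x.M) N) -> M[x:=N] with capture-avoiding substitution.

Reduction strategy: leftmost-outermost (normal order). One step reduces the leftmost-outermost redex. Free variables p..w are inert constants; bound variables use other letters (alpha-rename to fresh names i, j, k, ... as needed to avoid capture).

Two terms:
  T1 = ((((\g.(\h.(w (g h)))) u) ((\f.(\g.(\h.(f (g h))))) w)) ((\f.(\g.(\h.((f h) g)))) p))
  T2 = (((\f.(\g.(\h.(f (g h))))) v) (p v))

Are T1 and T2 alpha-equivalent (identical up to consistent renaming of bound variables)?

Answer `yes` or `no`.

Term 1: ((((\g.(\h.(w (g h)))) u) ((\f.(\g.(\h.(f (g h))))) w)) ((\f.(\g.(\h.((f h) g)))) p))
Term 2: (((\f.(\g.(\h.(f (g h))))) v) (p v))
Alpha-equivalence: compare structure up to binder renaming.
Result: False

Answer: no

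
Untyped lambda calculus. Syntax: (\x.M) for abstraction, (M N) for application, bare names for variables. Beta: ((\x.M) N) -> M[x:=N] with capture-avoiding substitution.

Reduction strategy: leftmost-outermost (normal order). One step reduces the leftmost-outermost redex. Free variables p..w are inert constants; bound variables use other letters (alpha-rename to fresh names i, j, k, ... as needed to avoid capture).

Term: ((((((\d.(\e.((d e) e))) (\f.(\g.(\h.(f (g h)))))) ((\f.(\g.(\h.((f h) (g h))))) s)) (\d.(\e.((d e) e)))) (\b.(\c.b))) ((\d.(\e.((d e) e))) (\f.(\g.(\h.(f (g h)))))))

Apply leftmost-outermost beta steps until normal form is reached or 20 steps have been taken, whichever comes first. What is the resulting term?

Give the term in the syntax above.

Step 0: ((((((\d.(\e.((d e) e))) (\f.(\g.(\h.(f (g h)))))) ((\f.(\g.(\h.((f h) (g h))))) s)) (\d.(\e.((d e) e)))) (\b.(\c.b))) ((\d.(\e.((d e) e))) (\f.(\g.(\h.(f (g h)))))))
Step 1: (((((\e.(((\f.(\g.(\h.(f (g h))))) e) e)) ((\f.(\g.(\h.((f h) (g h))))) s)) (\d.(\e.((d e) e)))) (\b.(\c.b))) ((\d.(\e.((d e) e))) (\f.(\g.(\h.(f (g h)))))))
Step 2: ((((((\f.(\g.(\h.(f (g h))))) ((\f.(\g.(\h.((f h) (g h))))) s)) ((\f.(\g.(\h.((f h) (g h))))) s)) (\d.(\e.((d e) e)))) (\b.(\c.b))) ((\d.(\e.((d e) e))) (\f.(\g.(\h.(f (g h)))))))
Step 3: (((((\g.(\h.(((\f.(\g.(\h.((f h) (g h))))) s) (g h)))) ((\f.(\g.(\h.((f h) (g h))))) s)) (\d.(\e.((d e) e)))) (\b.(\c.b))) ((\d.(\e.((d e) e))) (\f.(\g.(\h.(f (g h)))))))
Step 4: ((((\h.(((\f.(\g.(\h.((f h) (g h))))) s) (((\f.(\g.(\h.((f h) (g h))))) s) h))) (\d.(\e.((d e) e)))) (\b.(\c.b))) ((\d.(\e.((d e) e))) (\f.(\g.(\h.(f (g h)))))))
Step 5: (((((\f.(\g.(\h.((f h) (g h))))) s) (((\f.(\g.(\h.((f h) (g h))))) s) (\d.(\e.((d e) e))))) (\b.(\c.b))) ((\d.(\e.((d e) e))) (\f.(\g.(\h.(f (g h)))))))
Step 6: ((((\g.(\h.((s h) (g h)))) (((\f.(\g.(\h.((f h) (g h))))) s) (\d.(\e.((d e) e))))) (\b.(\c.b))) ((\d.(\e.((d e) e))) (\f.(\g.(\h.(f (g h)))))))
Step 7: (((\h.((s h) ((((\f.(\g.(\h.((f h) (g h))))) s) (\d.(\e.((d e) e)))) h))) (\b.(\c.b))) ((\d.(\e.((d e) e))) (\f.(\g.(\h.(f (g h)))))))
Step 8: (((s (\b.(\c.b))) ((((\f.(\g.(\h.((f h) (g h))))) s) (\d.(\e.((d e) e)))) (\b.(\c.b)))) ((\d.(\e.((d e) e))) (\f.(\g.(\h.(f (g h)))))))
Step 9: (((s (\b.(\c.b))) (((\g.(\h.((s h) (g h)))) (\d.(\e.((d e) e)))) (\b.(\c.b)))) ((\d.(\e.((d e) e))) (\f.(\g.(\h.(f (g h)))))))
Step 10: (((s (\b.(\c.b))) ((\h.((s h) ((\d.(\e.((d e) e))) h))) (\b.(\c.b)))) ((\d.(\e.((d e) e))) (\f.(\g.(\h.(f (g h)))))))
Step 11: (((s (\b.(\c.b))) ((s (\b.(\c.b))) ((\d.(\e.((d e) e))) (\b.(\c.b))))) ((\d.(\e.((d e) e))) (\f.(\g.(\h.(f (g h)))))))
Step 12: (((s (\b.(\c.b))) ((s (\b.(\c.b))) (\e.(((\b.(\c.b)) e) e)))) ((\d.(\e.((d e) e))) (\f.(\g.(\h.(f (g h)))))))
Step 13: (((s (\b.(\c.b))) ((s (\b.(\c.b))) (\e.((\c.e) e)))) ((\d.(\e.((d e) e))) (\f.(\g.(\h.(f (g h)))))))
Step 14: (((s (\b.(\c.b))) ((s (\b.(\c.b))) (\e.e))) ((\d.(\e.((d e) e))) (\f.(\g.(\h.(f (g h)))))))
Step 15: (((s (\b.(\c.b))) ((s (\b.(\c.b))) (\e.e))) (\e.(((\f.(\g.(\h.(f (g h))))) e) e)))
Step 16: (((s (\b.(\c.b))) ((s (\b.(\c.b))) (\e.e))) (\e.((\g.(\h.(e (g h)))) e)))
Step 17: (((s (\b.(\c.b))) ((s (\b.(\c.b))) (\e.e))) (\e.(\h.(e (e h)))))

Answer: (((s (\b.(\c.b))) ((s (\b.(\c.b))) (\e.e))) (\e.(\h.(e (e h)))))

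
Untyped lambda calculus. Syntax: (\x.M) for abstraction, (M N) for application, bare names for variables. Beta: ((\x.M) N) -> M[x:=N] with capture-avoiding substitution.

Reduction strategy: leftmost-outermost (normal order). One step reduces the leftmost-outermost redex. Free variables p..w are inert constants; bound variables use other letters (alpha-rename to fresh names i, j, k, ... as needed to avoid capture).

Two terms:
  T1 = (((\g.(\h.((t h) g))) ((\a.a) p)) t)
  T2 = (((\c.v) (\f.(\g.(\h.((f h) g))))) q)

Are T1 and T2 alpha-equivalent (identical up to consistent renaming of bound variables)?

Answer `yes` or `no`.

Answer: no

Derivation:
Term 1: (((\g.(\h.((t h) g))) ((\a.a) p)) t)
Term 2: (((\c.v) (\f.(\g.(\h.((f h) g))))) q)
Alpha-equivalence: compare structure up to binder renaming.
Result: False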